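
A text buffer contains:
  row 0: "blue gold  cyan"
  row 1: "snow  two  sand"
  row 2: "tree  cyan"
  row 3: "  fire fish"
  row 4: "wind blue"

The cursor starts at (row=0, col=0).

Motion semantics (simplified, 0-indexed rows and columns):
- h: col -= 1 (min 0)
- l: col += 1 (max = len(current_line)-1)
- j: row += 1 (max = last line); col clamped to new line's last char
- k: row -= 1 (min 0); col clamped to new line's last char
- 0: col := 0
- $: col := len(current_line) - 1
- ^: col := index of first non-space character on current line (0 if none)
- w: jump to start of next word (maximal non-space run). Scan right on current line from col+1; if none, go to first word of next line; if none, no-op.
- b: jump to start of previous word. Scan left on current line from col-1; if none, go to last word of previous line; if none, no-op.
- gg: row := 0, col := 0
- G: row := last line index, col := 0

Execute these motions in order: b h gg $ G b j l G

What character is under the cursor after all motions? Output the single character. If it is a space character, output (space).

After 1 (b): row=0 col=0 char='b'
After 2 (h): row=0 col=0 char='b'
After 3 (gg): row=0 col=0 char='b'
After 4 ($): row=0 col=14 char='n'
After 5 (G): row=4 col=0 char='w'
After 6 (b): row=3 col=7 char='f'
After 7 (j): row=4 col=7 char='u'
After 8 (l): row=4 col=8 char='e'
After 9 (G): row=4 col=0 char='w'

Answer: w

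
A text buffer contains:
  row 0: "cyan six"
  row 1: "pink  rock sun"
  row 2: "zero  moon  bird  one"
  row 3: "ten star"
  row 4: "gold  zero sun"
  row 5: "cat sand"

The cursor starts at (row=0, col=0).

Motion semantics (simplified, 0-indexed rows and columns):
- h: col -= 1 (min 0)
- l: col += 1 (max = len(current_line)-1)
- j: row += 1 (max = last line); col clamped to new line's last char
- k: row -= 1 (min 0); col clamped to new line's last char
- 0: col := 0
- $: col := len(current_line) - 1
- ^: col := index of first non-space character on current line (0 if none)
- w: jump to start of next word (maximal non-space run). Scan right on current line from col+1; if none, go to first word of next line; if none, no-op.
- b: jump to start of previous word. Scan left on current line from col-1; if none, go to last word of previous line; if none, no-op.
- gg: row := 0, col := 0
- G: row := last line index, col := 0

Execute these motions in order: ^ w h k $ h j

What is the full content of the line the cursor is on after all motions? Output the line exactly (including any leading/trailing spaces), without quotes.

After 1 (^): row=0 col=0 char='c'
After 2 (w): row=0 col=5 char='s'
After 3 (h): row=0 col=4 char='_'
After 4 (k): row=0 col=4 char='_'
After 5 ($): row=0 col=7 char='x'
After 6 (h): row=0 col=6 char='i'
After 7 (j): row=1 col=6 char='r'

Answer: pink  rock sun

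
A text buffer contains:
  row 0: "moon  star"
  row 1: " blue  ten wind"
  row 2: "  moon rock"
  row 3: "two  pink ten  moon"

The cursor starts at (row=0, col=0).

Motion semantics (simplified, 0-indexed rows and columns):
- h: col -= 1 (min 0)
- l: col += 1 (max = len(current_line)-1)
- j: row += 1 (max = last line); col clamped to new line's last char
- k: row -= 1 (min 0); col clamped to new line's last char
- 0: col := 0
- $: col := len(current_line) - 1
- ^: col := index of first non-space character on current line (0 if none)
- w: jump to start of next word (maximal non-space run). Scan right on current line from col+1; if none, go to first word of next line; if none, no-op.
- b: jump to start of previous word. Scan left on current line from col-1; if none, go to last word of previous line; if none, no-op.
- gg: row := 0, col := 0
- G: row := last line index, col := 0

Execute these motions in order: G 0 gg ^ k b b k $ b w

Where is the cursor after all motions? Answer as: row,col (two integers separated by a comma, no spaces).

Answer: 1,1

Derivation:
After 1 (G): row=3 col=0 char='t'
After 2 (0): row=3 col=0 char='t'
After 3 (gg): row=0 col=0 char='m'
After 4 (^): row=0 col=0 char='m'
After 5 (k): row=0 col=0 char='m'
After 6 (b): row=0 col=0 char='m'
After 7 (b): row=0 col=0 char='m'
After 8 (k): row=0 col=0 char='m'
After 9 ($): row=0 col=9 char='r'
After 10 (b): row=0 col=6 char='s'
After 11 (w): row=1 col=1 char='b'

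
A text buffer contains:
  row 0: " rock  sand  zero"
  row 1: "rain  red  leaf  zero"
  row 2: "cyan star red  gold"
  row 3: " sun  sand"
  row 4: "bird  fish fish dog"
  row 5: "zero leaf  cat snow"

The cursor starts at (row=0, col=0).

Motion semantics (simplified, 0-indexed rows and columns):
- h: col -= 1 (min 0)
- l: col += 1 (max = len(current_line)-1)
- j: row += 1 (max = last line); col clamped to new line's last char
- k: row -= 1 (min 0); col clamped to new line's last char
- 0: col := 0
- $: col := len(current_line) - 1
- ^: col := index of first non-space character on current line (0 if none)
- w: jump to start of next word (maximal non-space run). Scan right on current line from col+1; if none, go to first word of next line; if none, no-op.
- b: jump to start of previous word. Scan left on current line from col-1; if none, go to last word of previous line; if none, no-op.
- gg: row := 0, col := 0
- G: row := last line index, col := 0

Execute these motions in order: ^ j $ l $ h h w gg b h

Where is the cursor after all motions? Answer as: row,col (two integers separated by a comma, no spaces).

Answer: 0,0

Derivation:
After 1 (^): row=0 col=1 char='r'
After 2 (j): row=1 col=1 char='a'
After 3 ($): row=1 col=20 char='o'
After 4 (l): row=1 col=20 char='o'
After 5 ($): row=1 col=20 char='o'
After 6 (h): row=1 col=19 char='r'
After 7 (h): row=1 col=18 char='e'
After 8 (w): row=2 col=0 char='c'
After 9 (gg): row=0 col=0 char='_'
After 10 (b): row=0 col=0 char='_'
After 11 (h): row=0 col=0 char='_'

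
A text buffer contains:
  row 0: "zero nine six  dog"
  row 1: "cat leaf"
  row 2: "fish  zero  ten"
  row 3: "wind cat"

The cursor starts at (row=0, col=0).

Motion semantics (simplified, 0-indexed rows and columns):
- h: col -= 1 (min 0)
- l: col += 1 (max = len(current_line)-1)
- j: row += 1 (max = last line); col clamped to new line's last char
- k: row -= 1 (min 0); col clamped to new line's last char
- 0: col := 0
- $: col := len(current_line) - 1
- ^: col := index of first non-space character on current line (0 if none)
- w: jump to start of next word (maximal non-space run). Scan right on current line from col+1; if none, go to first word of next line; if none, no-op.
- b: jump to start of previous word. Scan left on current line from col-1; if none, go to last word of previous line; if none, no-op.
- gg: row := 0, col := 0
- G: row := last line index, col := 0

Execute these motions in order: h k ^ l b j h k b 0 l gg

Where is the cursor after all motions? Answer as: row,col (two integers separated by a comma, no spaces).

After 1 (h): row=0 col=0 char='z'
After 2 (k): row=0 col=0 char='z'
After 3 (^): row=0 col=0 char='z'
After 4 (l): row=0 col=1 char='e'
After 5 (b): row=0 col=0 char='z'
After 6 (j): row=1 col=0 char='c'
After 7 (h): row=1 col=0 char='c'
After 8 (k): row=0 col=0 char='z'
After 9 (b): row=0 col=0 char='z'
After 10 (0): row=0 col=0 char='z'
After 11 (l): row=0 col=1 char='e'
After 12 (gg): row=0 col=0 char='z'

Answer: 0,0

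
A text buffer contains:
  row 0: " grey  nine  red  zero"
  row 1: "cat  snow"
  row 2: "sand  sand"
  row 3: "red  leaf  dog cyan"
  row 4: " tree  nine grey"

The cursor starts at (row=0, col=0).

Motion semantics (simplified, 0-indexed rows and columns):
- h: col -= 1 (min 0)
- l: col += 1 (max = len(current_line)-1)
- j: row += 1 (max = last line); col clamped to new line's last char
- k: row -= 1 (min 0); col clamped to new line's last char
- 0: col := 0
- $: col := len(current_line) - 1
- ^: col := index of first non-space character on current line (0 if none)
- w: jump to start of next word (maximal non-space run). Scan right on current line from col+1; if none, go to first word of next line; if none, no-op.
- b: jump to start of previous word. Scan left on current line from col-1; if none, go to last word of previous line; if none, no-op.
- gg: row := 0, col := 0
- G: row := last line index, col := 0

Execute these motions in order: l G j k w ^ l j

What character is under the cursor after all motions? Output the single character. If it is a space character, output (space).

After 1 (l): row=0 col=1 char='g'
After 2 (G): row=4 col=0 char='_'
After 3 (j): row=4 col=0 char='_'
After 4 (k): row=3 col=0 char='r'
After 5 (w): row=3 col=5 char='l'
After 6 (^): row=3 col=0 char='r'
After 7 (l): row=3 col=1 char='e'
After 8 (j): row=4 col=1 char='t'

Answer: t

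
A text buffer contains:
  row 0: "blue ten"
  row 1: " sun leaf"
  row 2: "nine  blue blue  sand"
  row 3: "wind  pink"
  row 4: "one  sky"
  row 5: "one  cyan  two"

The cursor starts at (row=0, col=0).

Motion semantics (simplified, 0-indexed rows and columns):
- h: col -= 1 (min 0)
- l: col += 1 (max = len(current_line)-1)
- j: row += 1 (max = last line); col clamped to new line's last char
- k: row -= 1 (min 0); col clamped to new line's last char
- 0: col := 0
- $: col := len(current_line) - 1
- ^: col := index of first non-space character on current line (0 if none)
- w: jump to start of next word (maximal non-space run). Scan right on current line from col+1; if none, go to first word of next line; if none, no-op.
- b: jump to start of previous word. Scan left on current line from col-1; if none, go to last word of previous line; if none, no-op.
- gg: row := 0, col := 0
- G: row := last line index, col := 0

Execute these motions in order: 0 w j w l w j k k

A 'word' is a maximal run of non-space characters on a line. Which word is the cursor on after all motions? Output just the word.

Answer: leaf

Derivation:
After 1 (0): row=0 col=0 char='b'
After 2 (w): row=0 col=5 char='t'
After 3 (j): row=1 col=5 char='l'
After 4 (w): row=2 col=0 char='n'
After 5 (l): row=2 col=1 char='i'
After 6 (w): row=2 col=6 char='b'
After 7 (j): row=3 col=6 char='p'
After 8 (k): row=2 col=6 char='b'
After 9 (k): row=1 col=6 char='e'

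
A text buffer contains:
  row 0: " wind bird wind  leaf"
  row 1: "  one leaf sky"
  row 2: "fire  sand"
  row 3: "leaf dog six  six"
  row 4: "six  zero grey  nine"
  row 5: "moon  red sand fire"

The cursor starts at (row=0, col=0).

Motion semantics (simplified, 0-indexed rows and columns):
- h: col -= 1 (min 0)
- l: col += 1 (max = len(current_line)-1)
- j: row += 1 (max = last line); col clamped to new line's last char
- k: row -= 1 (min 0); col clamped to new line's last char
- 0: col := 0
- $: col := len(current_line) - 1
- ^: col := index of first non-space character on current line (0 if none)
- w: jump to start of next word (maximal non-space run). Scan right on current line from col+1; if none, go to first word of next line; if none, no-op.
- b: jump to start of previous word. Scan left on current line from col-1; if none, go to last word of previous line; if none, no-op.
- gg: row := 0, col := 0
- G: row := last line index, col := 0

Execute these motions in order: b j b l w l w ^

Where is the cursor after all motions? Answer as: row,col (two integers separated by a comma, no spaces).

Answer: 1,2

Derivation:
After 1 (b): row=0 col=0 char='_'
After 2 (j): row=1 col=0 char='_'
After 3 (b): row=0 col=17 char='l'
After 4 (l): row=0 col=18 char='e'
After 5 (w): row=1 col=2 char='o'
After 6 (l): row=1 col=3 char='n'
After 7 (w): row=1 col=6 char='l'
After 8 (^): row=1 col=2 char='o'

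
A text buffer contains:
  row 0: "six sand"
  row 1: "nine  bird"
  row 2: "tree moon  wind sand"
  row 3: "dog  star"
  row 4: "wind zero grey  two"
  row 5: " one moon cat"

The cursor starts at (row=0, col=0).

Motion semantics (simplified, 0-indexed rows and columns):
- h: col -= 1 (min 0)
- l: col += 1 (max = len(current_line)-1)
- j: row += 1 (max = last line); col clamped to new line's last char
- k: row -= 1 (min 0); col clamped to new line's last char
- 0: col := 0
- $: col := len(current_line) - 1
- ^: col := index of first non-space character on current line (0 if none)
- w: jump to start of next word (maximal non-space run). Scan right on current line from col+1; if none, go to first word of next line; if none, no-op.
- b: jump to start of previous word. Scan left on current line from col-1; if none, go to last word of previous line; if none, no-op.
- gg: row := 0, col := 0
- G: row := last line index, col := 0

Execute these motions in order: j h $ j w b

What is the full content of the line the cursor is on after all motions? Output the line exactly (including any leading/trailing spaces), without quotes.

Answer: tree moon  wind sand

Derivation:
After 1 (j): row=1 col=0 char='n'
After 2 (h): row=1 col=0 char='n'
After 3 ($): row=1 col=9 char='d'
After 4 (j): row=2 col=9 char='_'
After 5 (w): row=2 col=11 char='w'
After 6 (b): row=2 col=5 char='m'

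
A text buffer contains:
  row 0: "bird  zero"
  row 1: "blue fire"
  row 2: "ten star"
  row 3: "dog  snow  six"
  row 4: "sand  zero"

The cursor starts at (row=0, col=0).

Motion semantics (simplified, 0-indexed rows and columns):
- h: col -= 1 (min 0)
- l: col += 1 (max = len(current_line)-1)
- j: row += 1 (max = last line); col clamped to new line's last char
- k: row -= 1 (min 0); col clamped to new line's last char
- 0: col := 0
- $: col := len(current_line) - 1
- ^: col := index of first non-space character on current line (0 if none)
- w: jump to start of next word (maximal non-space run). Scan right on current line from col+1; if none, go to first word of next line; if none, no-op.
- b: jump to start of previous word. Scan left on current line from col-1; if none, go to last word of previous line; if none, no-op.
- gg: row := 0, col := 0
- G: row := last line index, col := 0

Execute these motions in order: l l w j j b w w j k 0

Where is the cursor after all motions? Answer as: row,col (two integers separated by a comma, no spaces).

After 1 (l): row=0 col=1 char='i'
After 2 (l): row=0 col=2 char='r'
After 3 (w): row=0 col=6 char='z'
After 4 (j): row=1 col=6 char='i'
After 5 (j): row=2 col=6 char='a'
After 6 (b): row=2 col=4 char='s'
After 7 (w): row=3 col=0 char='d'
After 8 (w): row=3 col=5 char='s'
After 9 (j): row=4 col=5 char='_'
After 10 (k): row=3 col=5 char='s'
After 11 (0): row=3 col=0 char='d'

Answer: 3,0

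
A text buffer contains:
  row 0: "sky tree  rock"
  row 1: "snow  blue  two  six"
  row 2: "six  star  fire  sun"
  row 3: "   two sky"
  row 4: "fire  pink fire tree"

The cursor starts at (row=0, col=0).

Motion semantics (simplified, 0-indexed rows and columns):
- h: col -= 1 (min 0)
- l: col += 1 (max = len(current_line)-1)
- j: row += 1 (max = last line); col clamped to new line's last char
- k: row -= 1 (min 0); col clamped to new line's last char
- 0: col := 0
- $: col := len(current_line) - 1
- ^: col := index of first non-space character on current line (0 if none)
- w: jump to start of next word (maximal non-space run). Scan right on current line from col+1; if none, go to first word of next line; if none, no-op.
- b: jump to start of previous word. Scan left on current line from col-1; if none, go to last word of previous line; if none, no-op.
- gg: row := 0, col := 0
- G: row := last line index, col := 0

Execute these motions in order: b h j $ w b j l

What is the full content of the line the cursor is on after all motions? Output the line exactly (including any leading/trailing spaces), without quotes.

Answer: six  star  fire  sun

Derivation:
After 1 (b): row=0 col=0 char='s'
After 2 (h): row=0 col=0 char='s'
After 3 (j): row=1 col=0 char='s'
After 4 ($): row=1 col=19 char='x'
After 5 (w): row=2 col=0 char='s'
After 6 (b): row=1 col=17 char='s'
After 7 (j): row=2 col=17 char='s'
After 8 (l): row=2 col=18 char='u'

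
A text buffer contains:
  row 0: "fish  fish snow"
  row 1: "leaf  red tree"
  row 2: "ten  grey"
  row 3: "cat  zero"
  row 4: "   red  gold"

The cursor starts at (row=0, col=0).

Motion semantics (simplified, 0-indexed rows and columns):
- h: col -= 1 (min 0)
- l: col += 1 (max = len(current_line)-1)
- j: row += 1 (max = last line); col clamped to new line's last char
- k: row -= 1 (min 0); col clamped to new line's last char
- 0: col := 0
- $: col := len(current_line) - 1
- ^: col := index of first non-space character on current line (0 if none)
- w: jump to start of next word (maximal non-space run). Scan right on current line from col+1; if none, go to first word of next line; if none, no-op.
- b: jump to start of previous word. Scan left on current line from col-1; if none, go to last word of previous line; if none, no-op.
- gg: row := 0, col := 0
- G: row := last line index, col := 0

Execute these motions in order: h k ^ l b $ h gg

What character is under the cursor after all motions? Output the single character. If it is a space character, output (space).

Answer: f

Derivation:
After 1 (h): row=0 col=0 char='f'
After 2 (k): row=0 col=0 char='f'
After 3 (^): row=0 col=0 char='f'
After 4 (l): row=0 col=1 char='i'
After 5 (b): row=0 col=0 char='f'
After 6 ($): row=0 col=14 char='w'
After 7 (h): row=0 col=13 char='o'
After 8 (gg): row=0 col=0 char='f'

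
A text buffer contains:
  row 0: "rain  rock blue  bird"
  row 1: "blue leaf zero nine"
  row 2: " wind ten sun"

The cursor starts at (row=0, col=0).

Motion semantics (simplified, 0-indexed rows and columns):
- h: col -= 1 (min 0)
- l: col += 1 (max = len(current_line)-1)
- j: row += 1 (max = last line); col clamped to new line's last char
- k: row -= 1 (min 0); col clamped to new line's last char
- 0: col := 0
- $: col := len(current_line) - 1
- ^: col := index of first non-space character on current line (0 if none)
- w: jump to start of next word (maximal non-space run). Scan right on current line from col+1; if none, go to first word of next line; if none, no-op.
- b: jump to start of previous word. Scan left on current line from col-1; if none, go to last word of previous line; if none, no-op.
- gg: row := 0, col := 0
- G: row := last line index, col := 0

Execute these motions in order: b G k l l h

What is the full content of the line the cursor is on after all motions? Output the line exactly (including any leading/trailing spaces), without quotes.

Answer: blue leaf zero nine

Derivation:
After 1 (b): row=0 col=0 char='r'
After 2 (G): row=2 col=0 char='_'
After 3 (k): row=1 col=0 char='b'
After 4 (l): row=1 col=1 char='l'
After 5 (l): row=1 col=2 char='u'
After 6 (h): row=1 col=1 char='l'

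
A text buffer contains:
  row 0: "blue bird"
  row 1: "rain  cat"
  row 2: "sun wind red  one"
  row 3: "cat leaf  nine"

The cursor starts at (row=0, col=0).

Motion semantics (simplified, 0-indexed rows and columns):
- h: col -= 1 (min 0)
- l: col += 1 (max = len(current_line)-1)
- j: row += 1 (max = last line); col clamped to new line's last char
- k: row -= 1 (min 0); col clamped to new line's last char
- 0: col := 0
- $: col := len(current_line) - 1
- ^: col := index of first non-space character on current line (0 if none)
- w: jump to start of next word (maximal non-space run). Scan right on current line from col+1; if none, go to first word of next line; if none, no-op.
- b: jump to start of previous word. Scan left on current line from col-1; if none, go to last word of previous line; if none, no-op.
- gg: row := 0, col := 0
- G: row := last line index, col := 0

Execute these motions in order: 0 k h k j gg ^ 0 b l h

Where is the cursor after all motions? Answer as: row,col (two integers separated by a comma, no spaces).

After 1 (0): row=0 col=0 char='b'
After 2 (k): row=0 col=0 char='b'
After 3 (h): row=0 col=0 char='b'
After 4 (k): row=0 col=0 char='b'
After 5 (j): row=1 col=0 char='r'
After 6 (gg): row=0 col=0 char='b'
After 7 (^): row=0 col=0 char='b'
After 8 (0): row=0 col=0 char='b'
After 9 (b): row=0 col=0 char='b'
After 10 (l): row=0 col=1 char='l'
After 11 (h): row=0 col=0 char='b'

Answer: 0,0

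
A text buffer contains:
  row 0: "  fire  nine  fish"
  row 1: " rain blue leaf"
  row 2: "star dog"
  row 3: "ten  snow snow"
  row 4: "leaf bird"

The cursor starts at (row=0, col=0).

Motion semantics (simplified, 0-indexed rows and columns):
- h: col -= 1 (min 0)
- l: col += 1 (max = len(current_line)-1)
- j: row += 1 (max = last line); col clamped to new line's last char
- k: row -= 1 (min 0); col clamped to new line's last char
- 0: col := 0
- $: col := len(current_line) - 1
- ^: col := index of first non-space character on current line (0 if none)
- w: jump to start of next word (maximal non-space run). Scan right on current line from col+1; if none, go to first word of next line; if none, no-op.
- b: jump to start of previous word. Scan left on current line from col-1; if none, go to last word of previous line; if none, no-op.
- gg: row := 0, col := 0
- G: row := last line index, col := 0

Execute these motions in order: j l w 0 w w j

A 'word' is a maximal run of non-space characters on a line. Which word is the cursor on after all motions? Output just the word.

After 1 (j): row=1 col=0 char='_'
After 2 (l): row=1 col=1 char='r'
After 3 (w): row=1 col=6 char='b'
After 4 (0): row=1 col=0 char='_'
After 5 (w): row=1 col=1 char='r'
After 6 (w): row=1 col=6 char='b'
After 7 (j): row=2 col=6 char='o'

Answer: dog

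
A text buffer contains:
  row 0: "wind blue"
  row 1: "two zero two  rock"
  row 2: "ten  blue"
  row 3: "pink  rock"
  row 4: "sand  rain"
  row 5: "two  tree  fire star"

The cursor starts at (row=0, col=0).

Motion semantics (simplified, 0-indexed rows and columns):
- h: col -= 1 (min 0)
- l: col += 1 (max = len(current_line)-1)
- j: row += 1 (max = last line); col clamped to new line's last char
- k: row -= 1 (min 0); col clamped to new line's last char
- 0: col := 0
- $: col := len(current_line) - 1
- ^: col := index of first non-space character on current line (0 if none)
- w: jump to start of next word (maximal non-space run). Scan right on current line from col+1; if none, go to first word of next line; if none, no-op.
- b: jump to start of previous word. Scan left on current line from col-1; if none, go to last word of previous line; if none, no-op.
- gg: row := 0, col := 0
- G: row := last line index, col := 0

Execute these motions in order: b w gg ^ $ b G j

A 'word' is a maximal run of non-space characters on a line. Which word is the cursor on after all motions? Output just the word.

After 1 (b): row=0 col=0 char='w'
After 2 (w): row=0 col=5 char='b'
After 3 (gg): row=0 col=0 char='w'
After 4 (^): row=0 col=0 char='w'
After 5 ($): row=0 col=8 char='e'
After 6 (b): row=0 col=5 char='b'
After 7 (G): row=5 col=0 char='t'
After 8 (j): row=5 col=0 char='t'

Answer: two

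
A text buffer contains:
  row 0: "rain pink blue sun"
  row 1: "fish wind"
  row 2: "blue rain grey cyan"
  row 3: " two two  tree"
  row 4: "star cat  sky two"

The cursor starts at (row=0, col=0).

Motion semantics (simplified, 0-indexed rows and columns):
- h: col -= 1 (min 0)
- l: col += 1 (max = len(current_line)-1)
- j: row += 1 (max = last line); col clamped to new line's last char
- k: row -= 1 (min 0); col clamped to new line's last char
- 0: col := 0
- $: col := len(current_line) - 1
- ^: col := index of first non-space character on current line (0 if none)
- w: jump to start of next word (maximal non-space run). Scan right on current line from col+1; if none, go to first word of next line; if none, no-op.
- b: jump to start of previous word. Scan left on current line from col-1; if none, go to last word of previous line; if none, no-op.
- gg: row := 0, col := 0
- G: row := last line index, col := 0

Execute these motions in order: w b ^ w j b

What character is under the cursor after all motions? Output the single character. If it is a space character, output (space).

After 1 (w): row=0 col=5 char='p'
After 2 (b): row=0 col=0 char='r'
After 3 (^): row=0 col=0 char='r'
After 4 (w): row=0 col=5 char='p'
After 5 (j): row=1 col=5 char='w'
After 6 (b): row=1 col=0 char='f'

Answer: f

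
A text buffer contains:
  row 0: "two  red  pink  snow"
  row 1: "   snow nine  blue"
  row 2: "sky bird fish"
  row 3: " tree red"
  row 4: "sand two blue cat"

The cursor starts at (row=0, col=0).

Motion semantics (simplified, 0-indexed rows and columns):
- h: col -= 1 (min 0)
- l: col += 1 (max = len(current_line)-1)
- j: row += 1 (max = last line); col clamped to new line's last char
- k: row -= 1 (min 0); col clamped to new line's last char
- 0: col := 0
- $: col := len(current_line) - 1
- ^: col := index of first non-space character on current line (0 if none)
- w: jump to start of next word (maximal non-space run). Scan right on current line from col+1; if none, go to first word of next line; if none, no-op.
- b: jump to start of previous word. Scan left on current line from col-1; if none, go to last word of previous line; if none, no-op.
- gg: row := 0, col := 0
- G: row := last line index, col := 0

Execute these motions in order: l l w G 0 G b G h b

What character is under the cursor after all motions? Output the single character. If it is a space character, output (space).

After 1 (l): row=0 col=1 char='w'
After 2 (l): row=0 col=2 char='o'
After 3 (w): row=0 col=5 char='r'
After 4 (G): row=4 col=0 char='s'
After 5 (0): row=4 col=0 char='s'
After 6 (G): row=4 col=0 char='s'
After 7 (b): row=3 col=6 char='r'
After 8 (G): row=4 col=0 char='s'
After 9 (h): row=4 col=0 char='s'
After 10 (b): row=3 col=6 char='r'

Answer: r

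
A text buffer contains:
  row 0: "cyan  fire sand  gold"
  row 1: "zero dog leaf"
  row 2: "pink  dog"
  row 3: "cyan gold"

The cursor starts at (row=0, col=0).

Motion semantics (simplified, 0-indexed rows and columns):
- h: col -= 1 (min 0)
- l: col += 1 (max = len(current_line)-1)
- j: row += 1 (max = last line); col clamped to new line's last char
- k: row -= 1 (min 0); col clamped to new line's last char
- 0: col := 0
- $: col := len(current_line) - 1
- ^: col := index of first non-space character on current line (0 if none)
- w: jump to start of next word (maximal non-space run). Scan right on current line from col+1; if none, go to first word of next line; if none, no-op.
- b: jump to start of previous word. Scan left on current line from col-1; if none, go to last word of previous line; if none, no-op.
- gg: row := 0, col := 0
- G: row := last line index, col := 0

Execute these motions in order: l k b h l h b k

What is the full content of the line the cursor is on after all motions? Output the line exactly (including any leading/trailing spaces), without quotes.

After 1 (l): row=0 col=1 char='y'
After 2 (k): row=0 col=1 char='y'
After 3 (b): row=0 col=0 char='c'
After 4 (h): row=0 col=0 char='c'
After 5 (l): row=0 col=1 char='y'
After 6 (h): row=0 col=0 char='c'
After 7 (b): row=0 col=0 char='c'
After 8 (k): row=0 col=0 char='c'

Answer: cyan  fire sand  gold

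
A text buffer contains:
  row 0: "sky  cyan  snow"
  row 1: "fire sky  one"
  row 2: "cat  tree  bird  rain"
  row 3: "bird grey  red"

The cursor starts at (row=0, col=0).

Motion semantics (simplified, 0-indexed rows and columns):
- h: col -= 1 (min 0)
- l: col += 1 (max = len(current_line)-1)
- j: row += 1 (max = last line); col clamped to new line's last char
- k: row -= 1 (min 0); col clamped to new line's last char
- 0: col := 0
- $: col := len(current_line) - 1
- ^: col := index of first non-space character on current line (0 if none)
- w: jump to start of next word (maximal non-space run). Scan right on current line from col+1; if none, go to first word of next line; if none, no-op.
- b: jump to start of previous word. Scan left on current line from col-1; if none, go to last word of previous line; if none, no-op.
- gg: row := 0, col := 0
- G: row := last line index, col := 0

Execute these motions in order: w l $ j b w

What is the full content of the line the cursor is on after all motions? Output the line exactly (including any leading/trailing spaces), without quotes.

After 1 (w): row=0 col=5 char='c'
After 2 (l): row=0 col=6 char='y'
After 3 ($): row=0 col=14 char='w'
After 4 (j): row=1 col=12 char='e'
After 5 (b): row=1 col=10 char='o'
After 6 (w): row=2 col=0 char='c'

Answer: cat  tree  bird  rain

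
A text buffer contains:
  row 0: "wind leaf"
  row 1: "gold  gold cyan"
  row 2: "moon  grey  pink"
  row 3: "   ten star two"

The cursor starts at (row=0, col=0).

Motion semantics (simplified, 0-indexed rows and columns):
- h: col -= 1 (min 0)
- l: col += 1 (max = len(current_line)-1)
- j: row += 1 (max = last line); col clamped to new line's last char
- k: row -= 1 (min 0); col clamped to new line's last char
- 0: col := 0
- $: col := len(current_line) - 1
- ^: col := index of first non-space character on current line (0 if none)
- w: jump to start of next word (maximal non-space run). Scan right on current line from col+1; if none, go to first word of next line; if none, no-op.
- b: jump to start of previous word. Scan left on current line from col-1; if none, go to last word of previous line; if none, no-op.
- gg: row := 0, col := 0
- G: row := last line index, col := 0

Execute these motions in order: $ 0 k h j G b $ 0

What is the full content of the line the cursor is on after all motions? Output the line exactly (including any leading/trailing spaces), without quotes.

After 1 ($): row=0 col=8 char='f'
After 2 (0): row=0 col=0 char='w'
After 3 (k): row=0 col=0 char='w'
After 4 (h): row=0 col=0 char='w'
After 5 (j): row=1 col=0 char='g'
After 6 (G): row=3 col=0 char='_'
After 7 (b): row=2 col=12 char='p'
After 8 ($): row=2 col=15 char='k'
After 9 (0): row=2 col=0 char='m'

Answer: moon  grey  pink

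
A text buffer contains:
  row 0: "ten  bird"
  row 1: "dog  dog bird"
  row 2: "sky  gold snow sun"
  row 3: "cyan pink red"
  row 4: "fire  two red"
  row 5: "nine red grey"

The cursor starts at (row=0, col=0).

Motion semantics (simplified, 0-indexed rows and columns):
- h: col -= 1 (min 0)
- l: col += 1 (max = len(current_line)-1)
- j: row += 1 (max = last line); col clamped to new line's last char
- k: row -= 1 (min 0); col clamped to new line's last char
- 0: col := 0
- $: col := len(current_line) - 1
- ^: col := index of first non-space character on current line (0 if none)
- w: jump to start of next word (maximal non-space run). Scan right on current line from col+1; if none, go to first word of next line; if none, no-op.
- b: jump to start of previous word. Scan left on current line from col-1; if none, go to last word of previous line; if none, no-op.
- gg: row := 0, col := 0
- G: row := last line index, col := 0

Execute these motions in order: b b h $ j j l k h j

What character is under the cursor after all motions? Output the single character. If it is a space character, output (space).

Answer: d

Derivation:
After 1 (b): row=0 col=0 char='t'
After 2 (b): row=0 col=0 char='t'
After 3 (h): row=0 col=0 char='t'
After 4 ($): row=0 col=8 char='d'
After 5 (j): row=1 col=8 char='_'
After 6 (j): row=2 col=8 char='d'
After 7 (l): row=2 col=9 char='_'
After 8 (k): row=1 col=9 char='b'
After 9 (h): row=1 col=8 char='_'
After 10 (j): row=2 col=8 char='d'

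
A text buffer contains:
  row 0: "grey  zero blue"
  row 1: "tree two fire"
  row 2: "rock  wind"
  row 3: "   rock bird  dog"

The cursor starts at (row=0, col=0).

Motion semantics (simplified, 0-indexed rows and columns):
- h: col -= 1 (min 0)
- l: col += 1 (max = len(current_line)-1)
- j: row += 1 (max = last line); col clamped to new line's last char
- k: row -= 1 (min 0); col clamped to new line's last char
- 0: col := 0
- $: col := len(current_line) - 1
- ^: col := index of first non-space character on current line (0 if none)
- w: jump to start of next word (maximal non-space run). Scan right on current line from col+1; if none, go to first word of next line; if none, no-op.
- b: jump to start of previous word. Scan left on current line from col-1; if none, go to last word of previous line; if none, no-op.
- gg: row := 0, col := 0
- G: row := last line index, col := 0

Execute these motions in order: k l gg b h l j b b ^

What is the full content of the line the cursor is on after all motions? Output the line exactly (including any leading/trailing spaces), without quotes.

After 1 (k): row=0 col=0 char='g'
After 2 (l): row=0 col=1 char='r'
After 3 (gg): row=0 col=0 char='g'
After 4 (b): row=0 col=0 char='g'
After 5 (h): row=0 col=0 char='g'
After 6 (l): row=0 col=1 char='r'
After 7 (j): row=1 col=1 char='r'
After 8 (b): row=1 col=0 char='t'
After 9 (b): row=0 col=11 char='b'
After 10 (^): row=0 col=0 char='g'

Answer: grey  zero blue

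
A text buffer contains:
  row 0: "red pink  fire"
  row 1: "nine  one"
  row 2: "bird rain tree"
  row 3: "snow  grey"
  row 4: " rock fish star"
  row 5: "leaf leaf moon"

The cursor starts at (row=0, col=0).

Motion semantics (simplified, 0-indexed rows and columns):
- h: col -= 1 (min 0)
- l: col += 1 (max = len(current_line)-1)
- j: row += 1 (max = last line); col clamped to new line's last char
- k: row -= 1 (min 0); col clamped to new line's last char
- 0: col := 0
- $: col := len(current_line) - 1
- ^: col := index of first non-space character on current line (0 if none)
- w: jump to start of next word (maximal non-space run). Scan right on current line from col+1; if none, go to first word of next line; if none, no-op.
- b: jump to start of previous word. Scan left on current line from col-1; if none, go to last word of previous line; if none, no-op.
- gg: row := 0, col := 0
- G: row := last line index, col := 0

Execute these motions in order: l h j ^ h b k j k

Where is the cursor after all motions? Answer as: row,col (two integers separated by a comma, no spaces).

Answer: 0,8

Derivation:
After 1 (l): row=0 col=1 char='e'
After 2 (h): row=0 col=0 char='r'
After 3 (j): row=1 col=0 char='n'
After 4 (^): row=1 col=0 char='n'
After 5 (h): row=1 col=0 char='n'
After 6 (b): row=0 col=10 char='f'
After 7 (k): row=0 col=10 char='f'
After 8 (j): row=1 col=8 char='e'
After 9 (k): row=0 col=8 char='_'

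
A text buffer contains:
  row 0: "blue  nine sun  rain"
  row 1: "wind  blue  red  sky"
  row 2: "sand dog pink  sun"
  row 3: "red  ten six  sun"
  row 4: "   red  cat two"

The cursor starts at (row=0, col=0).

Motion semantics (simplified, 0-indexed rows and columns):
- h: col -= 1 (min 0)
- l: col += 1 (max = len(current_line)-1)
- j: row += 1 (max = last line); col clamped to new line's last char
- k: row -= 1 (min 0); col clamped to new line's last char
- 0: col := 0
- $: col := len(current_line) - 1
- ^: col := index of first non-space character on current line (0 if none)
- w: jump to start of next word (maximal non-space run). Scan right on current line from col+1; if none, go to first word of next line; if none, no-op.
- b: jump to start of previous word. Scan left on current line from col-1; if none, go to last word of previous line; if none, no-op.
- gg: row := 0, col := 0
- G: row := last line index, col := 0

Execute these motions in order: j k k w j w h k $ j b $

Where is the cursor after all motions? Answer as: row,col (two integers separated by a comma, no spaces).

After 1 (j): row=1 col=0 char='w'
After 2 (k): row=0 col=0 char='b'
After 3 (k): row=0 col=0 char='b'
After 4 (w): row=0 col=6 char='n'
After 5 (j): row=1 col=6 char='b'
After 6 (w): row=1 col=12 char='r'
After 7 (h): row=1 col=11 char='_'
After 8 (k): row=0 col=11 char='s'
After 9 ($): row=0 col=19 char='n'
After 10 (j): row=1 col=19 char='y'
After 11 (b): row=1 col=17 char='s'
After 12 ($): row=1 col=19 char='y'

Answer: 1,19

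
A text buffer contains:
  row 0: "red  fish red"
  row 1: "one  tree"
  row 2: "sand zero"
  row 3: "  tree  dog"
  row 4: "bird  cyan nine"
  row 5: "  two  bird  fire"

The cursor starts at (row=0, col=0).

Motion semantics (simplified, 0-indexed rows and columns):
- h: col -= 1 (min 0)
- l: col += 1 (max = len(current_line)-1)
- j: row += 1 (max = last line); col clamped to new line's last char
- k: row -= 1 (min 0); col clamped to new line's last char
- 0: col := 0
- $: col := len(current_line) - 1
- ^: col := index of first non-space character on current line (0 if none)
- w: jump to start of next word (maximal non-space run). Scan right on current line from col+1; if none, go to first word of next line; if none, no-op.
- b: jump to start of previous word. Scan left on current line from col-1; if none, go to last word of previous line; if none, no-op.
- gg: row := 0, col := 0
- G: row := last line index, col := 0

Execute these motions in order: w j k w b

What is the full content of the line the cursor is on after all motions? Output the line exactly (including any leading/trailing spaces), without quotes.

After 1 (w): row=0 col=5 char='f'
After 2 (j): row=1 col=5 char='t'
After 3 (k): row=0 col=5 char='f'
After 4 (w): row=0 col=10 char='r'
After 5 (b): row=0 col=5 char='f'

Answer: red  fish red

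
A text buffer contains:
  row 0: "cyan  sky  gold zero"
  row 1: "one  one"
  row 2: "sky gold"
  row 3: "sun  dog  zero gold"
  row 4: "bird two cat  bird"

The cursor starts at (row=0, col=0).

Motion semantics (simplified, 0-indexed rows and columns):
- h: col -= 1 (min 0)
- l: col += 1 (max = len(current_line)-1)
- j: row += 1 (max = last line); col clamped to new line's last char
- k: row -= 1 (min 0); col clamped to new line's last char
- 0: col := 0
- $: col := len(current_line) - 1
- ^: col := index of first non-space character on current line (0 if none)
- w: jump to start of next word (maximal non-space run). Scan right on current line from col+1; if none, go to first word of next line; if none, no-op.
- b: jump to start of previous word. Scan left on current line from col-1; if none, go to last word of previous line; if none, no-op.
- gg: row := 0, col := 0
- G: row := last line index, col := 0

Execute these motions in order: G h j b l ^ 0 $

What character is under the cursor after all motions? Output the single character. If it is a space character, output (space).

Answer: d

Derivation:
After 1 (G): row=4 col=0 char='b'
After 2 (h): row=4 col=0 char='b'
After 3 (j): row=4 col=0 char='b'
After 4 (b): row=3 col=15 char='g'
After 5 (l): row=3 col=16 char='o'
After 6 (^): row=3 col=0 char='s'
After 7 (0): row=3 col=0 char='s'
After 8 ($): row=3 col=18 char='d'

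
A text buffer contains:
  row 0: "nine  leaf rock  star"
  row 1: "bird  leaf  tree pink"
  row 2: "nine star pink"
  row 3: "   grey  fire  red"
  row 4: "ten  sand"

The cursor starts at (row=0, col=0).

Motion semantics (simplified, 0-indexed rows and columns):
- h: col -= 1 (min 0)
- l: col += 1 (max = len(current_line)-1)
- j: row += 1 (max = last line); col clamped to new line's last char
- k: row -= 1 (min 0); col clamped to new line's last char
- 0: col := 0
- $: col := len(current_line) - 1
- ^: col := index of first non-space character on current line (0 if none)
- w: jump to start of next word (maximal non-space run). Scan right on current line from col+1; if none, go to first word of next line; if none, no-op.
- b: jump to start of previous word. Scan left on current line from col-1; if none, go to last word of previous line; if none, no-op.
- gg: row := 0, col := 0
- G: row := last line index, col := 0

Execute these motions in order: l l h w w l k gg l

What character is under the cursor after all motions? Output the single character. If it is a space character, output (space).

Answer: i

Derivation:
After 1 (l): row=0 col=1 char='i'
After 2 (l): row=0 col=2 char='n'
After 3 (h): row=0 col=1 char='i'
After 4 (w): row=0 col=6 char='l'
After 5 (w): row=0 col=11 char='r'
After 6 (l): row=0 col=12 char='o'
After 7 (k): row=0 col=12 char='o'
After 8 (gg): row=0 col=0 char='n'
After 9 (l): row=0 col=1 char='i'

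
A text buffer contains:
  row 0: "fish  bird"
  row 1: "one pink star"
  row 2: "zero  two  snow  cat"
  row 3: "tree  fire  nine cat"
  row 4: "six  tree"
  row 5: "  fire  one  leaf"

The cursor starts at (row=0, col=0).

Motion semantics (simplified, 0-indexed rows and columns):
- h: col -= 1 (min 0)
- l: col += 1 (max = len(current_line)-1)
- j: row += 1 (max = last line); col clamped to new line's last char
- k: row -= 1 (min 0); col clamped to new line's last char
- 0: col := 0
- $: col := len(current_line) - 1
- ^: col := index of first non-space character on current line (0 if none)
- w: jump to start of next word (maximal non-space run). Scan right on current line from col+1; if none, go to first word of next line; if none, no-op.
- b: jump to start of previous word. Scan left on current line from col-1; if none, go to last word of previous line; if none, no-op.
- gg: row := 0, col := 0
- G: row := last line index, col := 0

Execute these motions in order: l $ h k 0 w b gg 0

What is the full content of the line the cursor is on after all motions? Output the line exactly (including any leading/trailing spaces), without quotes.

After 1 (l): row=0 col=1 char='i'
After 2 ($): row=0 col=9 char='d'
After 3 (h): row=0 col=8 char='r'
After 4 (k): row=0 col=8 char='r'
After 5 (0): row=0 col=0 char='f'
After 6 (w): row=0 col=6 char='b'
After 7 (b): row=0 col=0 char='f'
After 8 (gg): row=0 col=0 char='f'
After 9 (0): row=0 col=0 char='f'

Answer: fish  bird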